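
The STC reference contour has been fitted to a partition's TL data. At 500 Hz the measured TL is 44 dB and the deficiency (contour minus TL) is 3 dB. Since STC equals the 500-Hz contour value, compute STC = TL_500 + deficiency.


By ASTM E413, STC = value of the fitted reference contour at 500 Hz.
Contour value at 500 Hz = TL_500 + deficiency = 44 + 3 = 47
STC = 47


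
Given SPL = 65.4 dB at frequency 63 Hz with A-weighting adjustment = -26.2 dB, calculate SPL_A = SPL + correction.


A-weighting table: 63 Hz -> -26.2 dB correction
SPL_A = SPL + correction = 65.4 + (-26.2) = 39.2 dBA


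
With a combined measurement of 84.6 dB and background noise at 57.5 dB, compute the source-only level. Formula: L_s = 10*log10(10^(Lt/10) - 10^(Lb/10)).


10^(84.6/10) = 2.88403e+08
10^(57.5/10) = 562341
Difference = 2.88403e+08 - 562341 = 2.87841e+08
L_source = 10*log10(2.87841e+08) = 84.592 dB


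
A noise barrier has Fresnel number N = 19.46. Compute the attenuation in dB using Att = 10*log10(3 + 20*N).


3 + 20*N = 3 + 20*19.46 = 392.2
Att = 10*log10(392.2) = 25.935 dB


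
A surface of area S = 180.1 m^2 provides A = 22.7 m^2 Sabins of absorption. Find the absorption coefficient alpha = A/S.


Absorption coefficient = absorbed power / incident power
alpha = A / S = 22.7 / 180.1 = 0.12604


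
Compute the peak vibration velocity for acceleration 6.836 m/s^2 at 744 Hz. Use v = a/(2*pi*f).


omega = 2*pi*f = 2*pi*744 = 4674.69 rad/s
v = a / omega = 6.836 / 4674.69 = 0.0014623 m/s


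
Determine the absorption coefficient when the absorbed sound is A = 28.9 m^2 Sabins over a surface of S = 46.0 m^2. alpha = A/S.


Absorption coefficient = absorbed power / incident power
alpha = A / S = 28.9 / 46.0 = 0.62826


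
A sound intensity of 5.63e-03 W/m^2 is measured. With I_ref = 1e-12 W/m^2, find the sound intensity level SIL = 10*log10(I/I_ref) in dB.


I / I_ref = 5.63e-03 / 1e-12 = 5.63e+09
SIL = 10 * log10(5.63e+09) = 97.505 dB


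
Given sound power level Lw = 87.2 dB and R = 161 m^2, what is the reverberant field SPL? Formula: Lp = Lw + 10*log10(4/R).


4/R = 4/161 = 0.0248447
Lp = 87.2 + 10*log10(0.0248447) = 71.152 dB


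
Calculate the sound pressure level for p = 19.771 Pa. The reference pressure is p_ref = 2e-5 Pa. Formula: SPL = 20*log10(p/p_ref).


p / p_ref = 19.771 / 2e-5 = 988550
SPL = 20 * log10(988550) = 119.9 dB


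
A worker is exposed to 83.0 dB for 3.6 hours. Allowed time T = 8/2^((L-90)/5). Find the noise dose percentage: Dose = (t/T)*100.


T_allowed = 8 / 2^((83.0 - 90)/5) = 21.1121 hr
Dose = 3.6 / 21.1121 * 100 = 17.052 %


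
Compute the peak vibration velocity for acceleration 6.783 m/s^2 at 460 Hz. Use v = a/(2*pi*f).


omega = 2*pi*f = 2*pi*460 = 2890.27 rad/s
v = a / omega = 6.783 / 2890.27 = 0.0023468 m/s


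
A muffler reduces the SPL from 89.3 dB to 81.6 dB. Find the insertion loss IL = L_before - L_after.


Insertion loss = SPL without muffler - SPL with muffler
IL = 89.3 - 81.6 = 7.7 dB


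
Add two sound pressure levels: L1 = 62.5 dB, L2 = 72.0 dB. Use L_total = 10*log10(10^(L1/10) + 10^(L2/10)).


10^(62.5/10) = 1.77828e+06
10^(72.0/10) = 1.58489e+07
Sum = 1.77828e+06 + 1.58489e+07 = 1.76272e+07
L_total = 10*log10(1.76272e+07) = 72.462 dB


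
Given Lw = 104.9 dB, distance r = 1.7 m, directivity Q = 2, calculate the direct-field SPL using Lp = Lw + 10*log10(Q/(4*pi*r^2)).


4*pi*r^2 = 4*pi*1.7^2 = 36.3168 m^2
Q / (4*pi*r^2) = 2 / 36.3168 = 0.0550709
Lp = 104.9 + 10*log10(0.0550709) = 92.309 dB


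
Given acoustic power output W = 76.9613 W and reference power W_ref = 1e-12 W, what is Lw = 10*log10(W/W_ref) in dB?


W / W_ref = 76.9613 / 1e-12 = 7.69613e+13
Lw = 10 * log10(7.69613e+13) = 138.86 dB


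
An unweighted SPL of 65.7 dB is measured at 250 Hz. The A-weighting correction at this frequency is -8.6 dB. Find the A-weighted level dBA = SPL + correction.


A-weighting table: 250 Hz -> -8.6 dB correction
SPL_A = SPL + correction = 65.7 + (-8.6) = 57.1 dBA


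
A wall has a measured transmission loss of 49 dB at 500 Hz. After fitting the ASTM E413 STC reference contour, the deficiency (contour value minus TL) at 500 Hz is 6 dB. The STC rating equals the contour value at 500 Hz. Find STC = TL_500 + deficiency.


By ASTM E413, STC = value of the fitted reference contour at 500 Hz.
Contour value at 500 Hz = TL_500 + deficiency = 49 + 6 = 55
STC = 55


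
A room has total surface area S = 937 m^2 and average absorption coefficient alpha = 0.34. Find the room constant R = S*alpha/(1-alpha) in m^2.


R = 937 * 0.34 / (1 - 0.34) = 482.7 m^2


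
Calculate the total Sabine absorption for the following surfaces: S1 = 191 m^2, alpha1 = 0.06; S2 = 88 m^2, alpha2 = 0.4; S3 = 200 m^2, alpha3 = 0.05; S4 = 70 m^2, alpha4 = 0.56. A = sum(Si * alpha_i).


191 * 0.06 = 11.46
88 * 0.4 = 35.2
200 * 0.05 = 10
70 * 0.56 = 39.2
A_total = 11.46 + 35.2 + 10 + 39.2 = 95.86 m^2


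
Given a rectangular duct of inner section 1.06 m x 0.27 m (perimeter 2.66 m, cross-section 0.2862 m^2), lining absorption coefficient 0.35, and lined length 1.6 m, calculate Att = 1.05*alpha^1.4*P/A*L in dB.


alpha^1.4 = 0.35^1.4 = 0.229983
Attenuation rate = 1.05 * alpha^1.4 * P / A
= 1.05 * 0.229983 * 2.66 / 0.2862 = 2.24438 dB/m
Total Att = 2.24438 * 1.6 = 3.591 dB


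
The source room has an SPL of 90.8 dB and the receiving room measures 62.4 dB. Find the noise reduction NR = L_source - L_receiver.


NR = L_source - L_receiver (difference between source and receiving room levels)
NR = 90.8 - 62.4 = 28.4 dB


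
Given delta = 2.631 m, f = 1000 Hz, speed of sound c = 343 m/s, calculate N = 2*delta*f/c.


N = 2*delta*f/c = 2*delta/lambda, where lambda = c/f
lambda = 343 / 1000 = 0.343 m
N = 2 * 2.631 / 0.343 = 15.341


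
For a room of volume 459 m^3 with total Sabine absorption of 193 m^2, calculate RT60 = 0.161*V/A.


RT60 = 0.161 * 459 / 193 = 0.3829 s


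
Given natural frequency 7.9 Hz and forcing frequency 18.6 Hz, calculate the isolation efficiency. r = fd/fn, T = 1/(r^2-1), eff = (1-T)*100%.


r = 18.6 / 7.9 = 2.35443
r^2 - 1 = 2.35443^2 - 1 = 4.54334
T = 1/4.54334 = 0.220102
Efficiency = (1 - 0.220102)*100 = 77.99 %


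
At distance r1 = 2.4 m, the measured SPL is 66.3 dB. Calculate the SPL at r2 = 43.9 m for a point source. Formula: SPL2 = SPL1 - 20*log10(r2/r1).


r2/r1 = 43.9/2.4 = 18.2917
Correction = 20*log10(18.2917) = 25.2451 dB
SPL2 = 66.3 - 25.2451 = 41.055 dB


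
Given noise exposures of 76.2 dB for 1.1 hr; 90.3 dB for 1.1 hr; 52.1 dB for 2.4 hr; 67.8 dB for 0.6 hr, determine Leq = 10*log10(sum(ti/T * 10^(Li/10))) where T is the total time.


T_total = 1.1 + 1.1 + 2.4 + 0.6 = 5.2 hr
(1.1/5.2) * 10^(76.2/10) = 8.81839e+06
(1.1/5.2) * 10^(90.3/10) = 2.26668e+08
(2.4/5.2) * 10^(52.1/10) = 74852.8
(0.6/5.2) * 10^(67.8/10) = 695261
Sum = 8.81839e+06 + 2.26668e+08 + 74852.8 + 695261 = 2.36257e+08
Leq = 10*log10(2.36257e+08) = 83.734 dB


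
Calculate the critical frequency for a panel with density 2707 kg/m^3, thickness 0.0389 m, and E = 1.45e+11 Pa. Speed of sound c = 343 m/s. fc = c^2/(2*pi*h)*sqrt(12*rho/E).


12*rho/E = 12*2707/1.45e+11 = 2.24028e-07
sqrt(12*rho/E) = sqrt(2.24028e-07) = 0.000473316
c^2/(2*pi*h) = 343^2/(2*pi*0.0389) = 481348
fc = 481348 * 0.000473316 = 227.83 Hz


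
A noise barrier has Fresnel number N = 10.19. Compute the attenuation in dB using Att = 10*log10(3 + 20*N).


3 + 20*N = 3 + 20*10.19 = 206.8
Att = 10*log10(206.8) = 23.156 dB


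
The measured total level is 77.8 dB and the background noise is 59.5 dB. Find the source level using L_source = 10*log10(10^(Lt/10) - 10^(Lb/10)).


10^(77.8/10) = 6.0256e+07
10^(59.5/10) = 891251
Difference = 6.0256e+07 - 891251 = 5.93647e+07
L_source = 10*log10(5.93647e+07) = 77.735 dB


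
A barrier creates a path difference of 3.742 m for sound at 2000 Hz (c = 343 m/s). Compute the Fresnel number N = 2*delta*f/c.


N = 2*delta*f/c = 2*delta/lambda, where lambda = c/f
lambda = 343 / 2000 = 0.1715 m
N = 2 * 3.742 / 0.1715 = 43.638


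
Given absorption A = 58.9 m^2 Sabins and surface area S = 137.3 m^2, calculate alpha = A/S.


Absorption coefficient = absorbed power / incident power
alpha = A / S = 58.9 / 137.3 = 0.42899


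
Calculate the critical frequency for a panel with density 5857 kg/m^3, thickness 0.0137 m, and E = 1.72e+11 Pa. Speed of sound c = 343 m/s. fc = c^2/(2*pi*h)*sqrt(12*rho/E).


12*rho/E = 12*5857/1.72e+11 = 4.08628e-07
sqrt(12*rho/E) = sqrt(4.08628e-07) = 0.00063924
c^2/(2*pi*h) = 343^2/(2*pi*0.0137) = 1.36675e+06
fc = 1.36675e+06 * 0.00063924 = 873.68 Hz


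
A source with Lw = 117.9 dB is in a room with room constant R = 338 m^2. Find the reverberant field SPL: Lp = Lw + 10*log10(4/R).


4/R = 4/338 = 0.0118343
Lp = 117.9 + 10*log10(0.0118343) = 98.631 dB


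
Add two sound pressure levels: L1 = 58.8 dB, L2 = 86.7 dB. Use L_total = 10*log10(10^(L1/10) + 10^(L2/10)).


10^(58.8/10) = 758578
10^(86.7/10) = 4.67735e+08
Sum = 758578 + 4.67735e+08 = 4.68494e+08
L_total = 10*log10(4.68494e+08) = 86.707 dB


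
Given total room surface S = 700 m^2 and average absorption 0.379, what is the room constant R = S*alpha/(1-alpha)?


R = 700 * 0.379 / (1 - 0.379) = 427.21 m^2


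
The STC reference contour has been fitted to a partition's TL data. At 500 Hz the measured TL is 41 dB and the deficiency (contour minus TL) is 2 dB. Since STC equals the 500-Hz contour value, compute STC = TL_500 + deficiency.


By ASTM E413, STC = value of the fitted reference contour at 500 Hz.
Contour value at 500 Hz = TL_500 + deficiency = 41 + 2 = 43
STC = 43


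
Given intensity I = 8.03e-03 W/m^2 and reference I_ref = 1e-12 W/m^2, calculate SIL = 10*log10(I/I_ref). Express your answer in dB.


I / I_ref = 8.03e-03 / 1e-12 = 8.03e+09
SIL = 10 * log10(8.03e+09) = 99.047 dB


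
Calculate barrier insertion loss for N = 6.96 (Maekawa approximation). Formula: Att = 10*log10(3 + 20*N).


3 + 20*N = 3 + 20*6.96 = 142.2
Att = 10*log10(142.2) = 21.529 dB


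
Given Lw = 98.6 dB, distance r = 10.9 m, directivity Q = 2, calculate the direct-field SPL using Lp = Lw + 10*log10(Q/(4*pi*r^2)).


4*pi*r^2 = 4*pi*10.9^2 = 1493.01 m^2
Q / (4*pi*r^2) = 2 / 1493.01 = 0.00133958
Lp = 98.6 + 10*log10(0.00133958) = 69.87 dB


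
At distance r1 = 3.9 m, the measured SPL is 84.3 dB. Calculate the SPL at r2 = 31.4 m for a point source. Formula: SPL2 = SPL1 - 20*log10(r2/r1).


r2/r1 = 31.4/3.9 = 8.05128
Correction = 20*log10(8.05128) = 18.1173 dB
SPL2 = 84.3 - 18.1173 = 66.183 dB


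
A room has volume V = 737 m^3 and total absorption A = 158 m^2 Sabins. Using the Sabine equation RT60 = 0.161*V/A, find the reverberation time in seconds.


RT60 = 0.161 * 737 / 158 = 0.75099 s


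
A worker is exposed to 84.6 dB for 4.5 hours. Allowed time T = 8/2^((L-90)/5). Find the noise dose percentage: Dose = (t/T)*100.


T_allowed = 8 / 2^((84.6 - 90)/5) = 16.9123 hr
Dose = 4.5 / 16.9123 * 100 = 26.608 %


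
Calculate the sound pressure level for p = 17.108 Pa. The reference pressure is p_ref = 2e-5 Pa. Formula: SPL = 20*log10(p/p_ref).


p / p_ref = 17.108 / 2e-5 = 855400
SPL = 20 * log10(855400) = 118.64 dB


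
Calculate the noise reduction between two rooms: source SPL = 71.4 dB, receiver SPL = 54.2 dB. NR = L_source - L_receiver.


NR = L_source - L_receiver (difference between source and receiving room levels)
NR = 71.4 - 54.2 = 17.2 dB


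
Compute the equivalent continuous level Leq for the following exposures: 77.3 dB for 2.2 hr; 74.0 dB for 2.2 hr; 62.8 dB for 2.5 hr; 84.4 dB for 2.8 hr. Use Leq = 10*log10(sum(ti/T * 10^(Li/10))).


T_total = 2.2 + 2.2 + 2.5 + 2.8 = 9.7 hr
(2.2/9.7) * 10^(77.3/10) = 1.21801e+07
(2.2/9.7) * 10^(74.0/10) = 5.69706e+06
(2.5/9.7) * 10^(62.8/10) = 491098
(2.8/9.7) * 10^(84.4/10) = 7.95035e+07
Sum = 1.21801e+07 + 5.69706e+06 + 491098 + 7.95035e+07 = 9.78718e+07
Leq = 10*log10(9.78718e+07) = 79.907 dB


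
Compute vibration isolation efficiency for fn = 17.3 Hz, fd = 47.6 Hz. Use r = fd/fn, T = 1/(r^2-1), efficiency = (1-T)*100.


r = 47.6 / 17.3 = 2.75145
r^2 - 1 = 2.75145^2 - 1 = 6.57048
T = 1/6.57048 = 0.152196
Efficiency = (1 - 0.152196)*100 = 84.78 %


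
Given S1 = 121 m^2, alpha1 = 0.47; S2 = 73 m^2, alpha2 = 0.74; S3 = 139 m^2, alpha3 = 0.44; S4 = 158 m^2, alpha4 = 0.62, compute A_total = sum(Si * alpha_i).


121 * 0.47 = 56.87
73 * 0.74 = 54.02
139 * 0.44 = 61.16
158 * 0.62 = 97.96
A_total = 56.87 + 54.02 + 61.16 + 97.96 = 270.01 m^2


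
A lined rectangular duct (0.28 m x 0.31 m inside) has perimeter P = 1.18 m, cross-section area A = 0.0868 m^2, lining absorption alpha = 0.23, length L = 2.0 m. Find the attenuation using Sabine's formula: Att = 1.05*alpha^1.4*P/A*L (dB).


alpha^1.4 = 0.23^1.4 = 0.127767
Attenuation rate = 1.05 * alpha^1.4 * P / A
= 1.05 * 0.127767 * 1.18 / 0.0868 = 1.82377 dB/m
Total Att = 1.82377 * 2.0 = 3.6475 dB


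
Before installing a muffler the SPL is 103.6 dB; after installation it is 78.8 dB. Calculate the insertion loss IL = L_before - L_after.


Insertion loss = SPL without muffler - SPL with muffler
IL = 103.6 - 78.8 = 24.8 dB


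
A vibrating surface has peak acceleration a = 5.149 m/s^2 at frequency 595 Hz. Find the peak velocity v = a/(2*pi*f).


omega = 2*pi*f = 2*pi*595 = 3738.5 rad/s
v = a / omega = 5.149 / 3738.5 = 0.0013773 m/s


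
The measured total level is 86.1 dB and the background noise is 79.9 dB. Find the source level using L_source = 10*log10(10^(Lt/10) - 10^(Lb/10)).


10^(86.1/10) = 4.0738e+08
10^(79.9/10) = 9.77237e+07
Difference = 4.0738e+08 - 9.77237e+07 = 3.09656e+08
L_source = 10*log10(3.09656e+08) = 84.909 dB


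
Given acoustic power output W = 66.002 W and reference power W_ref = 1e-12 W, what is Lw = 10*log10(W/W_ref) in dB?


W / W_ref = 66.002 / 1e-12 = 6.6002e+13
Lw = 10 * log10(6.6002e+13) = 138.2 dB


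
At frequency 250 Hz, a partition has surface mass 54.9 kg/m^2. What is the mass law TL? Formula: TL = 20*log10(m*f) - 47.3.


m * f = 54.9 * 250 = 13725
20*log10(13725) = 82.7502 dB
TL = 82.7502 - 47.3 = 35.45 dB


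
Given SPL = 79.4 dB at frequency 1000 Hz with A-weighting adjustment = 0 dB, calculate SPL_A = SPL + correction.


A-weighting table: 1000 Hz -> 0 dB correction
SPL_A = SPL + correction = 79.4 + (0) = 79.4 dBA


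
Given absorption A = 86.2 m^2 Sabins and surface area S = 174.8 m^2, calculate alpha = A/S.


Absorption coefficient = absorbed power / incident power
alpha = A / S = 86.2 / 174.8 = 0.49314


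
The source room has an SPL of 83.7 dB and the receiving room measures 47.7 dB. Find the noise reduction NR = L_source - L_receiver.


NR = L_source - L_receiver (difference between source and receiving room levels)
NR = 83.7 - 47.7 = 36 dB


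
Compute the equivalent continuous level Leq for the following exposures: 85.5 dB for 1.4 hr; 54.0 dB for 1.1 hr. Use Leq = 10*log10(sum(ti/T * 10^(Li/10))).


T_total = 1.4 + 1.1 = 2.5 hr
(1.4/2.5) * 10^(85.5/10) = 1.98695e+08
(1.1/2.5) * 10^(54.0/10) = 110523
Sum = 1.98695e+08 + 110523 = 1.98806e+08
Leq = 10*log10(1.98806e+08) = 82.984 dB


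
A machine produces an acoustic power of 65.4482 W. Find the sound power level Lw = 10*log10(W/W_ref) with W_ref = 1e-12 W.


W / W_ref = 65.4482 / 1e-12 = 6.54482e+13
Lw = 10 * log10(6.54482e+13) = 138.16 dB


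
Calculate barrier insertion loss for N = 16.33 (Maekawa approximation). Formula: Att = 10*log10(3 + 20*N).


3 + 20*N = 3 + 20*16.33 = 329.6
Att = 10*log10(329.6) = 25.18 dB


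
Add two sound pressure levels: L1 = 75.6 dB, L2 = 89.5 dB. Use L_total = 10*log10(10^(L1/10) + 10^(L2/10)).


10^(75.6/10) = 3.63078e+07
10^(89.5/10) = 8.91251e+08
Sum = 3.63078e+07 + 8.91251e+08 = 9.27559e+08
L_total = 10*log10(9.27559e+08) = 89.673 dB


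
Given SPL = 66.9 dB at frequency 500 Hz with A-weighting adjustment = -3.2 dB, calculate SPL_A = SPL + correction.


A-weighting table: 500 Hz -> -3.2 dB correction
SPL_A = SPL + correction = 66.9 + (-3.2) = 63.7 dBA


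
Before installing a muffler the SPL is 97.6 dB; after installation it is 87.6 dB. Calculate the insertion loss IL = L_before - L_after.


Insertion loss = SPL without muffler - SPL with muffler
IL = 97.6 - 87.6 = 10 dB


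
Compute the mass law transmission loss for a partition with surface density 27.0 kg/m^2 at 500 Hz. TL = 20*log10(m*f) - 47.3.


m * f = 27.0 * 500 = 13500
20*log10(13500) = 82.6067 dB
TL = 82.6067 - 47.3 = 35.307 dB


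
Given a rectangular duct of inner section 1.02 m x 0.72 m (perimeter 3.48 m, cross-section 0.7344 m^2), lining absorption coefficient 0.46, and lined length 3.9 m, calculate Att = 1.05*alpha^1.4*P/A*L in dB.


alpha^1.4 = 0.46^1.4 = 0.337179
Attenuation rate = 1.05 * alpha^1.4 * P / A
= 1.05 * 0.337179 * 3.48 / 0.7344 = 1.67763 dB/m
Total Att = 1.67763 * 3.9 = 6.5428 dB


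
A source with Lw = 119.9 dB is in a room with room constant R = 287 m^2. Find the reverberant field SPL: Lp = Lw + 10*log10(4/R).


4/R = 4/287 = 0.0139373
Lp = 119.9 + 10*log10(0.0139373) = 101.34 dB


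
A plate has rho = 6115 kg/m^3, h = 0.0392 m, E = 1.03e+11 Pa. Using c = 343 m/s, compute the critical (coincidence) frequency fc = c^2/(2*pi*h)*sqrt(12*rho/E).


12*rho/E = 12*6115/1.03e+11 = 7.12427e-07
sqrt(12*rho/E) = sqrt(7.12427e-07) = 0.000844054
c^2/(2*pi*h) = 343^2/(2*pi*0.0392) = 477664
fc = 477664 * 0.000844054 = 403.17 Hz


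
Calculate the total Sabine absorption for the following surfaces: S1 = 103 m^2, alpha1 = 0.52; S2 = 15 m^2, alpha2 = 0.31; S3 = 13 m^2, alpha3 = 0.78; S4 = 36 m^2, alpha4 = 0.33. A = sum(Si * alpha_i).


103 * 0.52 = 53.56
15 * 0.31 = 4.65
13 * 0.78 = 10.14
36 * 0.33 = 11.88
A_total = 53.56 + 4.65 + 10.14 + 11.88 = 80.23 m^2


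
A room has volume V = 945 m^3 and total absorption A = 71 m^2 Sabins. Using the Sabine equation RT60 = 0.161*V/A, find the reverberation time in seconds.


RT60 = 0.161 * 945 / 71 = 2.1429 s


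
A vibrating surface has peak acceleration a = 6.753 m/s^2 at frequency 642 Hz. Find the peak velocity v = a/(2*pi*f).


omega = 2*pi*f = 2*pi*642 = 4033.8 rad/s
v = a / omega = 6.753 / 4033.8 = 0.0016741 m/s


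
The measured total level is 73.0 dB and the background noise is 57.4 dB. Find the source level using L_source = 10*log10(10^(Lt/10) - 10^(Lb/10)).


10^(73.0/10) = 1.99526e+07
10^(57.4/10) = 549541
Difference = 1.99526e+07 - 549541 = 1.94031e+07
L_source = 10*log10(1.94031e+07) = 72.879 dB


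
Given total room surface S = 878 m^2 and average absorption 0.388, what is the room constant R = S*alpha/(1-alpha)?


R = 878 * 0.388 / (1 - 0.388) = 556.64 m^2


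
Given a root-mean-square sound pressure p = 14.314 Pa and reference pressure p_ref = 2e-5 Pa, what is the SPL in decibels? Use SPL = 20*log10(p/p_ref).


p / p_ref = 14.314 / 2e-5 = 715700
SPL = 20 * log10(715700) = 117.09 dB


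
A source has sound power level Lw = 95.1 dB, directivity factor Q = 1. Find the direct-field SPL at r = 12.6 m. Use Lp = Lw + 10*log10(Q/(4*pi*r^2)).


4*pi*r^2 = 4*pi*12.6^2 = 1995.04 m^2
Q / (4*pi*r^2) = 1 / 1995.04 = 0.000501243
Lp = 95.1 + 10*log10(0.000501243) = 62.1 dB


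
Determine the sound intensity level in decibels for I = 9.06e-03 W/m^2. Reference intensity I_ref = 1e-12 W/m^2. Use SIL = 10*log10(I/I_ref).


I / I_ref = 9.06e-03 / 1e-12 = 9.06e+09
SIL = 10 * log10(9.06e+09) = 99.571 dB


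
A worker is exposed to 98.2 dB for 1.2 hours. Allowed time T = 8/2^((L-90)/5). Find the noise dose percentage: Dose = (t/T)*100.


T_allowed = 8 / 2^((98.2 - 90)/5) = 2.56685 hr
Dose = 1.2 / 2.56685 * 100 = 46.75 %


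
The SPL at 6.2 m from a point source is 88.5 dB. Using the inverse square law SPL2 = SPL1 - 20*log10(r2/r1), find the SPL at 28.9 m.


r2/r1 = 28.9/6.2 = 4.66129
Correction = 20*log10(4.66129) = 13.3701 dB
SPL2 = 88.5 - 13.3701 = 75.13 dB


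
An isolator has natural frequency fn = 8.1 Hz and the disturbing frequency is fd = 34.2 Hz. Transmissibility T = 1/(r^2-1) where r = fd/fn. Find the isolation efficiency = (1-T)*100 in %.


r = 34.2 / 8.1 = 4.22222
r^2 - 1 = 4.22222^2 - 1 = 16.8271
T = 1/16.8271 = 0.0594279
Efficiency = (1 - 0.0594279)*100 = 94.057 %


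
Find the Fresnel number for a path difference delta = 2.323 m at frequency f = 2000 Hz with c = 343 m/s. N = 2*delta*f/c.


N = 2*delta*f/c = 2*delta/lambda, where lambda = c/f
lambda = 343 / 2000 = 0.1715 m
N = 2 * 2.323 / 0.1715 = 27.09


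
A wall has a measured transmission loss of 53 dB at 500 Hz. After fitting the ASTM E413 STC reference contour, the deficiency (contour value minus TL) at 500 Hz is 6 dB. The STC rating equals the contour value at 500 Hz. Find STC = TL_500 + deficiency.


By ASTM E413, STC = value of the fitted reference contour at 500 Hz.
Contour value at 500 Hz = TL_500 + deficiency = 53 + 6 = 59
STC = 59


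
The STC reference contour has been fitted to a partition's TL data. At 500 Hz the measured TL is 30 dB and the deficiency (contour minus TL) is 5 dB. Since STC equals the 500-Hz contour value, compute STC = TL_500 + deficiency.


By ASTM E413, STC = value of the fitted reference contour at 500 Hz.
Contour value at 500 Hz = TL_500 + deficiency = 30 + 5 = 35
STC = 35


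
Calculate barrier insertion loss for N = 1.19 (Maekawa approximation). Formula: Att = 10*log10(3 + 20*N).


3 + 20*N = 3 + 20*1.19 = 26.8
Att = 10*log10(26.8) = 14.281 dB


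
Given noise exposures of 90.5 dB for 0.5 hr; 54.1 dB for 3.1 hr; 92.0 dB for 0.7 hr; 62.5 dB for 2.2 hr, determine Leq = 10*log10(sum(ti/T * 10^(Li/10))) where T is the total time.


T_total = 0.5 + 3.1 + 0.7 + 2.2 = 6.5 hr
(0.5/6.5) * 10^(90.5/10) = 8.63091e+07
(3.1/6.5) * 10^(54.1/10) = 122588
(0.7/6.5) * 10^(92.0/10) = 1.70681e+08
(2.2/6.5) * 10^(62.5/10) = 601879
Sum = 8.63091e+07 + 122588 + 1.70681e+08 + 601879 = 2.57715e+08
Leq = 10*log10(2.57715e+08) = 84.111 dB


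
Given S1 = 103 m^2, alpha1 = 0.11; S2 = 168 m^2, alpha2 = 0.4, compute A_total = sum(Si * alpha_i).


103 * 0.11 = 11.33
168 * 0.4 = 67.2
A_total = 11.33 + 67.2 = 78.53 m^2


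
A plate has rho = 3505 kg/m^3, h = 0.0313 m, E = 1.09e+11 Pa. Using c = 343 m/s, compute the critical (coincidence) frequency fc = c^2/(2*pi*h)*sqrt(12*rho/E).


12*rho/E = 12*3505/1.09e+11 = 3.85872e-07
sqrt(12*rho/E) = sqrt(3.85872e-07) = 0.000621186
c^2/(2*pi*h) = 343^2/(2*pi*0.0313) = 598224
fc = 598224 * 0.000621186 = 371.61 Hz


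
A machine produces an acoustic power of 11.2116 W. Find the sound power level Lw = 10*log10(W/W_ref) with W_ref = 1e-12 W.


W / W_ref = 11.2116 / 1e-12 = 1.12116e+13
Lw = 10 * log10(1.12116e+13) = 130.5 dB


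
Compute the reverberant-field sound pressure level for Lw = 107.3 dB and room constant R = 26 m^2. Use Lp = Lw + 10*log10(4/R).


4/R = 4/26 = 0.153846
Lp = 107.3 + 10*log10(0.153846) = 99.171 dB


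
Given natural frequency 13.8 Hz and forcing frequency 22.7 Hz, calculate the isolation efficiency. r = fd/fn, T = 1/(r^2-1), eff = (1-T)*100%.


r = 22.7 / 13.8 = 1.64493
r^2 - 1 = 1.64493^2 - 1 = 1.70579
T = 1/1.70579 = 0.586239
Efficiency = (1 - 0.586239)*100 = 41.376 %


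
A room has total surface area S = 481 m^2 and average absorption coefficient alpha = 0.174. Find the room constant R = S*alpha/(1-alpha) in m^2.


R = 481 * 0.174 / (1 - 0.174) = 101.32 m^2


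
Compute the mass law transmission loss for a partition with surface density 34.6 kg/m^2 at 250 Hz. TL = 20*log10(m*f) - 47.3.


m * f = 34.6 * 250 = 8650
20*log10(8650) = 78.7403 dB
TL = 78.7403 - 47.3 = 31.44 dB


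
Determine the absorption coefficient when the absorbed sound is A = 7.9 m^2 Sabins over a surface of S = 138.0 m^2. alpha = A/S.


Absorption coefficient = absorbed power / incident power
alpha = A / S = 7.9 / 138.0 = 0.057246


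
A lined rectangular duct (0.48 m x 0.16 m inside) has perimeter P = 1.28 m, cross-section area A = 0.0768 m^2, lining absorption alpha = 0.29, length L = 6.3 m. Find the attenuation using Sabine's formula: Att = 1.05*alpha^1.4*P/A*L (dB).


alpha^1.4 = 0.29^1.4 = 0.176749
Attenuation rate = 1.05 * alpha^1.4 * P / A
= 1.05 * 0.176749 * 1.28 / 0.0768 = 3.09311 dB/m
Total Att = 3.09311 * 6.3 = 19.487 dB


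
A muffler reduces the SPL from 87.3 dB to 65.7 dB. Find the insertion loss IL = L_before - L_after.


Insertion loss = SPL without muffler - SPL with muffler
IL = 87.3 - 65.7 = 21.6 dB


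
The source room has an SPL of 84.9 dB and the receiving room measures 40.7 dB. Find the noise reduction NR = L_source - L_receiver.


NR = L_source - L_receiver (difference between source and receiving room levels)
NR = 84.9 - 40.7 = 44.2 dB


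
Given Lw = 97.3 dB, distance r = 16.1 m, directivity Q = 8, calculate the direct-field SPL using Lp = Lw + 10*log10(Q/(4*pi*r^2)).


4*pi*r^2 = 4*pi*16.1^2 = 3257.33 m^2
Q / (4*pi*r^2) = 8 / 3257.33 = 0.002456
Lp = 97.3 + 10*log10(0.002456) = 71.202 dB


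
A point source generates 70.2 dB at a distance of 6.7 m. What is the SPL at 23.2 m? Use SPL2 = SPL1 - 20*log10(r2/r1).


r2/r1 = 23.2/6.7 = 3.46269
Correction = 20*log10(3.46269) = 10.7883 dB
SPL2 = 70.2 - 10.7883 = 59.412 dB


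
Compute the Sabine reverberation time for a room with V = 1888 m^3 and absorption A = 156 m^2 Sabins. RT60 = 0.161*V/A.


RT60 = 0.161 * 1888 / 156 = 1.9485 s


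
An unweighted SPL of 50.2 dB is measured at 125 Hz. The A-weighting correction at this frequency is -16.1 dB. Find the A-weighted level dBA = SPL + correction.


A-weighting table: 125 Hz -> -16.1 dB correction
SPL_A = SPL + correction = 50.2 + (-16.1) = 34.1 dBA


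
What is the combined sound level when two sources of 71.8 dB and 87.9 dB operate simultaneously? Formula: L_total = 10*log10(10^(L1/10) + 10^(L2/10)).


10^(71.8/10) = 1.51356e+07
10^(87.9/10) = 6.16595e+08
Sum = 1.51356e+07 + 6.16595e+08 = 6.31731e+08
L_total = 10*log10(6.31731e+08) = 88.005 dB


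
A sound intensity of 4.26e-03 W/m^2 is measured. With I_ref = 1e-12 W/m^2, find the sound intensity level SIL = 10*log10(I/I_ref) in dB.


I / I_ref = 4.26e-03 / 1e-12 = 4.26e+09
SIL = 10 * log10(4.26e+09) = 96.294 dB


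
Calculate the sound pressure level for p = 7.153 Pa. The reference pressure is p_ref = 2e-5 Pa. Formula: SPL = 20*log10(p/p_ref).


p / p_ref = 7.153 / 2e-5 = 357650
SPL = 20 * log10(357650) = 111.07 dB


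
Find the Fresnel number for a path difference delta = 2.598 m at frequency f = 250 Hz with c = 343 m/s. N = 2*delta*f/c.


N = 2*delta*f/c = 2*delta/lambda, where lambda = c/f
lambda = 343 / 250 = 1.372 m
N = 2 * 2.598 / 1.372 = 3.7872


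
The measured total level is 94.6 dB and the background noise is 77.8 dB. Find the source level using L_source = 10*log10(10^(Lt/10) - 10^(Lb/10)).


10^(94.6/10) = 2.88403e+09
10^(77.8/10) = 6.0256e+07
Difference = 2.88403e+09 - 6.0256e+07 = 2.82377e+09
L_source = 10*log10(2.82377e+09) = 94.508 dB


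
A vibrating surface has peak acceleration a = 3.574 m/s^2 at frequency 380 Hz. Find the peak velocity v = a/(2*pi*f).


omega = 2*pi*f = 2*pi*380 = 2387.61 rad/s
v = a / omega = 3.574 / 2387.61 = 0.0014969 m/s


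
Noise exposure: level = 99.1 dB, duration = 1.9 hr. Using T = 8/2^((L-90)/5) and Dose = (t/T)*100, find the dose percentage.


T_allowed = 8 / 2^((99.1 - 90)/5) = 2.26577 hr
Dose = 1.9 / 2.26577 * 100 = 83.857 %


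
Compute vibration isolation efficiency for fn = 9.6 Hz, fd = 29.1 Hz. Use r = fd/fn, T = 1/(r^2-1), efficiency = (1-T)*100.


r = 29.1 / 9.6 = 3.03125
r^2 - 1 = 3.03125^2 - 1 = 8.18848
T = 1/8.18848 = 0.122123
Efficiency = (1 - 0.122123)*100 = 87.788 %


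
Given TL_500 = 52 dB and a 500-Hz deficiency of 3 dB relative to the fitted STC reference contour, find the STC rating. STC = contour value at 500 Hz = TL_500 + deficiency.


By ASTM E413, STC = value of the fitted reference contour at 500 Hz.
Contour value at 500 Hz = TL_500 + deficiency = 52 + 3 = 55
STC = 55


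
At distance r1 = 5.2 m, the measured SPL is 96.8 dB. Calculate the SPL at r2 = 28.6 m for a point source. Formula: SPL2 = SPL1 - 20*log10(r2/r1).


r2/r1 = 28.6/5.2 = 5.5
Correction = 20*log10(5.5) = 14.8073 dB
SPL2 = 96.8 - 14.8073 = 81.993 dB


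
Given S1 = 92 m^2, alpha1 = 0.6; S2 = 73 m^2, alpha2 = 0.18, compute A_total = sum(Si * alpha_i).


92 * 0.6 = 55.2
73 * 0.18 = 13.14
A_total = 55.2 + 13.14 = 68.34 m^2


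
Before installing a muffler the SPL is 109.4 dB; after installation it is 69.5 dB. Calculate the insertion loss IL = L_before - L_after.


Insertion loss = SPL without muffler - SPL with muffler
IL = 109.4 - 69.5 = 39.9 dB


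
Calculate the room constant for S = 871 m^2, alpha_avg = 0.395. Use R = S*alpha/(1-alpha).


R = 871 * 0.395 / (1 - 0.395) = 568.67 m^2


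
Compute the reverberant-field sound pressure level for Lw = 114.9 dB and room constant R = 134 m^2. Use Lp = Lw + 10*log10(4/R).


4/R = 4/134 = 0.0298507
Lp = 114.9 + 10*log10(0.0298507) = 99.65 dB


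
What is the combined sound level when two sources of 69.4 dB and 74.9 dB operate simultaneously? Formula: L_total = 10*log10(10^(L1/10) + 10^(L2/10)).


10^(69.4/10) = 8.70964e+06
10^(74.9/10) = 3.0903e+07
Sum = 8.70964e+06 + 3.0903e+07 = 3.96126e+07
L_total = 10*log10(3.96126e+07) = 75.978 dB


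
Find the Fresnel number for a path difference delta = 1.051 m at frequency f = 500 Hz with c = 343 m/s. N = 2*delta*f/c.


N = 2*delta*f/c = 2*delta/lambda, where lambda = c/f
lambda = 343 / 500 = 0.686 m
N = 2 * 1.051 / 0.686 = 3.0641


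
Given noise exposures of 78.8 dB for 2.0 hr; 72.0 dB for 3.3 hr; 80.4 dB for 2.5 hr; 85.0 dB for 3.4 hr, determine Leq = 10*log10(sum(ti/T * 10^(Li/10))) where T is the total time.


T_total = 2.0 + 3.3 + 2.5 + 3.4 = 11.2 hr
(2.0/11.2) * 10^(78.8/10) = 1.3546e+07
(3.3/11.2) * 10^(72.0/10) = 4.66977e+06
(2.5/11.2) * 10^(80.4/10) = 2.4475e+07
(3.4/11.2) * 10^(85.0/10) = 9.59977e+07
Sum = 1.3546e+07 + 4.66977e+06 + 2.4475e+07 + 9.59977e+07 = 1.38688e+08
Leq = 10*log10(1.38688e+08) = 81.42 dB


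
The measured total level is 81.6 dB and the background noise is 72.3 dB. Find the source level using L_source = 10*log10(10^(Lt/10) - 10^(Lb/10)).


10^(81.6/10) = 1.44544e+08
10^(72.3/10) = 1.69824e+07
Difference = 1.44544e+08 - 1.69824e+07 = 1.27562e+08
L_source = 10*log10(1.27562e+08) = 81.057 dB


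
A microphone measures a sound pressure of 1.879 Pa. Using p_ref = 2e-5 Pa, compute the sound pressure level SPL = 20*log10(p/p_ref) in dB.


p / p_ref = 1.879 / 2e-5 = 93950
SPL = 20 * log10(93950) = 99.458 dB


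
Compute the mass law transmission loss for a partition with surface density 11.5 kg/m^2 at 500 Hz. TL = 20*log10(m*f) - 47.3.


m * f = 11.5 * 500 = 5750
20*log10(5750) = 75.1934 dB
TL = 75.1934 - 47.3 = 27.893 dB


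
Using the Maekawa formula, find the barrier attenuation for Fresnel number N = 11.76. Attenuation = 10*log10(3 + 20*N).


3 + 20*N = 3 + 20*11.76 = 238.2
Att = 10*log10(238.2) = 23.769 dB


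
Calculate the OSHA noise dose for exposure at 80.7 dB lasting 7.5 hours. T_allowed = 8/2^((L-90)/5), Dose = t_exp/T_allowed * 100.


T_allowed = 8 / 2^((80.7 - 90)/5) = 29.0406 hr
Dose = 7.5 / 29.0406 * 100 = 25.826 %


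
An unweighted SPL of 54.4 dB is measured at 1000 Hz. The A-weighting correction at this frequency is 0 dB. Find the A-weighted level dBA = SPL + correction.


A-weighting table: 1000 Hz -> 0 dB correction
SPL_A = SPL + correction = 54.4 + (0) = 54.4 dBA


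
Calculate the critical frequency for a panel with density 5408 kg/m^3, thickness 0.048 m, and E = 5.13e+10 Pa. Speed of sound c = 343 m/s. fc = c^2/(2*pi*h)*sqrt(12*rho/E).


12*rho/E = 12*5408/5.13e+10 = 1.26503e-06
sqrt(12*rho/E) = sqrt(1.26503e-06) = 0.00112474
c^2/(2*pi*h) = 343^2/(2*pi*0.048) = 390092
fc = 390092 * 0.00112474 = 438.75 Hz


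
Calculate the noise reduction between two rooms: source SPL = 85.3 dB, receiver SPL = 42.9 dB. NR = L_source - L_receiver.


NR = L_source - L_receiver (difference between source and receiving room levels)
NR = 85.3 - 42.9 = 42.4 dB


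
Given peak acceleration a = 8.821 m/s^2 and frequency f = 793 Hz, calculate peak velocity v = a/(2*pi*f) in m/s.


omega = 2*pi*f = 2*pi*793 = 4982.57 rad/s
v = a / omega = 8.821 / 4982.57 = 0.0017704 m/s


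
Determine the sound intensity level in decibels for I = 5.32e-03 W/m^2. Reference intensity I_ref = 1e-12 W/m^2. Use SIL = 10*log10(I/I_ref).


I / I_ref = 5.32e-03 / 1e-12 = 5.32e+09
SIL = 10 * log10(5.32e+09) = 97.259 dB


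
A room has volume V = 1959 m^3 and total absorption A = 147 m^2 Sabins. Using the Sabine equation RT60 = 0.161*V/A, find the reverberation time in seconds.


RT60 = 0.161 * 1959 / 147 = 2.1456 s


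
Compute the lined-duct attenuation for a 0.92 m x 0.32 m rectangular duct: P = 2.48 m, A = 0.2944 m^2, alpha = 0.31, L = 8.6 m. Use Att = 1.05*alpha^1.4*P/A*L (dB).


alpha^1.4 = 0.31^1.4 = 0.194047
Attenuation rate = 1.05 * alpha^1.4 * P / A
= 1.05 * 0.194047 * 2.48 / 0.2944 = 1.71637 dB/m
Total Att = 1.71637 * 8.6 = 14.761 dB


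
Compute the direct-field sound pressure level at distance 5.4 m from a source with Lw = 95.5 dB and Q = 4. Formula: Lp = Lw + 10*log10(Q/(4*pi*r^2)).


4*pi*r^2 = 4*pi*5.4^2 = 366.435 m^2
Q / (4*pi*r^2) = 4 / 366.435 = 0.010916
Lp = 95.5 + 10*log10(0.010916) = 75.881 dB


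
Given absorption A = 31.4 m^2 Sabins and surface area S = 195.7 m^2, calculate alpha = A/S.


Absorption coefficient = absorbed power / incident power
alpha = A / S = 31.4 / 195.7 = 0.16045


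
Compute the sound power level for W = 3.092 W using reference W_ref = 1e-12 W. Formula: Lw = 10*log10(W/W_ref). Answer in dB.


W / W_ref = 3.092 / 1e-12 = 3.092e+12
Lw = 10 * log10(3.092e+12) = 124.9 dB


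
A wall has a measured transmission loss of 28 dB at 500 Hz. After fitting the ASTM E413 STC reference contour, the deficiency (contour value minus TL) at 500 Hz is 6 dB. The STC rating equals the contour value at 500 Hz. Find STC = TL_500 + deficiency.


By ASTM E413, STC = value of the fitted reference contour at 500 Hz.
Contour value at 500 Hz = TL_500 + deficiency = 28 + 6 = 34
STC = 34


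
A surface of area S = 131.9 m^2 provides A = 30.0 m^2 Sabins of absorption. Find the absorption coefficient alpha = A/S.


Absorption coefficient = absorbed power / incident power
alpha = A / S = 30.0 / 131.9 = 0.22745


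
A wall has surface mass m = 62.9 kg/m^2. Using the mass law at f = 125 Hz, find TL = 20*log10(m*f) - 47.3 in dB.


m * f = 62.9 * 125 = 7862.5
20*log10(7862.5) = 77.9112 dB
TL = 77.9112 - 47.3 = 30.611 dB


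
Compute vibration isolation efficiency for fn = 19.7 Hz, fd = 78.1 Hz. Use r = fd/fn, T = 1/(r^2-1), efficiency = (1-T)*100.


r = 78.1 / 19.7 = 3.96447
r^2 - 1 = 3.96447^2 - 1 = 14.717
T = 1/14.717 = 0.0679486
Efficiency = (1 - 0.0679486)*100 = 93.205 %


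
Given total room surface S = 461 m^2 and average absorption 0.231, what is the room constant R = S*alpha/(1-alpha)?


R = 461 * 0.231 / (1 - 0.231) = 138.48 m^2


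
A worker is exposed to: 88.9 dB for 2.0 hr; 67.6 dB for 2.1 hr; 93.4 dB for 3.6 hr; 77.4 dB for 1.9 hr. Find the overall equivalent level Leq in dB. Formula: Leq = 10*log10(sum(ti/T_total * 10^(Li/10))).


T_total = 2.0 + 2.1 + 3.6 + 1.9 = 9.6 hr
(2.0/9.6) * 10^(88.9/10) = 1.61718e+08
(2.1/9.6) * 10^(67.6/10) = 1.25877e+06
(3.6/9.6) * 10^(93.4/10) = 8.20411e+08
(1.9/9.6) * 10^(77.4/10) = 1.08763e+07
Sum = 1.61718e+08 + 1.25877e+06 + 8.20411e+08 + 1.08763e+07 = 9.94264e+08
Leq = 10*log10(9.94264e+08) = 89.975 dB


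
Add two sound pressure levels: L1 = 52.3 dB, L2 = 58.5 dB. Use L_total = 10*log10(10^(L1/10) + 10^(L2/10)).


10^(52.3/10) = 169824
10^(58.5/10) = 707946
Sum = 169824 + 707946 = 877770
L_total = 10*log10(877770) = 59.434 dB


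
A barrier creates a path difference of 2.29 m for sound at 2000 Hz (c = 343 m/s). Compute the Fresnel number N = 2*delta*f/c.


N = 2*delta*f/c = 2*delta/lambda, where lambda = c/f
lambda = 343 / 2000 = 0.1715 m
N = 2 * 2.29 / 0.1715 = 26.706


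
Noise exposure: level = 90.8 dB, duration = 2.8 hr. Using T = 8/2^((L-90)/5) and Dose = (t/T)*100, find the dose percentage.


T_allowed = 8 / 2^((90.8 - 90)/5) = 7.1602 hr
Dose = 2.8 / 7.1602 * 100 = 39.105 %


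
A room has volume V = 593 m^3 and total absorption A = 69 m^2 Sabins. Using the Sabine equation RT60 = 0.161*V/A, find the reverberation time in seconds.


RT60 = 0.161 * 593 / 69 = 1.3837 s


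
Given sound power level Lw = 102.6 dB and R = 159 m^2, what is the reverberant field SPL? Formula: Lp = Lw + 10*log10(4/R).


4/R = 4/159 = 0.0251572
Lp = 102.6 + 10*log10(0.0251572) = 86.607 dB


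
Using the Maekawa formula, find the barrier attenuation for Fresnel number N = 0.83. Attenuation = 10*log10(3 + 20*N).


3 + 20*N = 3 + 20*0.83 = 19.6
Att = 10*log10(19.6) = 12.923 dB


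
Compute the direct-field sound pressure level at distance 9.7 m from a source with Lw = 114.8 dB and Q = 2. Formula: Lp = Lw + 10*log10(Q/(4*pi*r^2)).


4*pi*r^2 = 4*pi*9.7^2 = 1182.37 m^2
Q / (4*pi*r^2) = 2 / 1182.37 = 0.00169152
Lp = 114.8 + 10*log10(0.00169152) = 87.083 dB


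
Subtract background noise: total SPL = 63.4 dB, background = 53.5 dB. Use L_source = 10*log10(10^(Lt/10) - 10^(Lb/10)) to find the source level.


10^(63.4/10) = 2.18776e+06
10^(53.5/10) = 223872
Difference = 2.18776e+06 - 223872 = 1.96389e+06
L_source = 10*log10(1.96389e+06) = 62.931 dB


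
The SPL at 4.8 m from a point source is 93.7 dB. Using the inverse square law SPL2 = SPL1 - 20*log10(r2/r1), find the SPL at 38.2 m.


r2/r1 = 38.2/4.8 = 7.95833
Correction = 20*log10(7.95833) = 18.0164 dB
SPL2 = 93.7 - 18.0164 = 75.684 dB


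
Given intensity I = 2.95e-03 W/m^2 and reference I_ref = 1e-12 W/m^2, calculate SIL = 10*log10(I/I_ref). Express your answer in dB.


I / I_ref = 2.95e-03 / 1e-12 = 2.95e+09
SIL = 10 * log10(2.95e+09) = 94.698 dB


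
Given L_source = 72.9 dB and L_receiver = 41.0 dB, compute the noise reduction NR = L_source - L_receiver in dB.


NR = L_source - L_receiver (difference between source and receiving room levels)
NR = 72.9 - 41.0 = 31.9 dB


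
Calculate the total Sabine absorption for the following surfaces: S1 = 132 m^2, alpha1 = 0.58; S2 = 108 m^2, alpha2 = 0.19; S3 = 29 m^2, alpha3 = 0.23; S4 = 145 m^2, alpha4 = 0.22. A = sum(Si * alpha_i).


132 * 0.58 = 76.56
108 * 0.19 = 20.52
29 * 0.23 = 6.67
145 * 0.22 = 31.9
A_total = 76.56 + 20.52 + 6.67 + 31.9 = 135.65 m^2


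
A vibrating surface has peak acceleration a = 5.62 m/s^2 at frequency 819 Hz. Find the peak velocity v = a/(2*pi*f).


omega = 2*pi*f = 2*pi*819 = 5145.93 rad/s
v = a / omega = 5.62 / 5145.93 = 0.0010921 m/s


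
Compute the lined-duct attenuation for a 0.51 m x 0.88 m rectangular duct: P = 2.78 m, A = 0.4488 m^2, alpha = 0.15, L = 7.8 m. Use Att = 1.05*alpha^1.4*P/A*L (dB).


alpha^1.4 = 0.15^1.4 = 0.0702308
Attenuation rate = 1.05 * alpha^1.4 * P / A
= 1.05 * 0.0702308 * 2.78 / 0.4488 = 0.456782 dB/m
Total Att = 0.456782 * 7.8 = 3.5629 dB


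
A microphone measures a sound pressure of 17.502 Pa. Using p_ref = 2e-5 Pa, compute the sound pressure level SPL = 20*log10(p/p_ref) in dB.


p / p_ref = 17.502 / 2e-5 = 875100
SPL = 20 * log10(875100) = 118.84 dB


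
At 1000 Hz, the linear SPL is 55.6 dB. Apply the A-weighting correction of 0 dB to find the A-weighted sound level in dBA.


A-weighting table: 1000 Hz -> 0 dB correction
SPL_A = SPL + correction = 55.6 + (0) = 55.6 dBA


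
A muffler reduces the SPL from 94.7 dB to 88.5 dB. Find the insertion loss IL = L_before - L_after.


Insertion loss = SPL without muffler - SPL with muffler
IL = 94.7 - 88.5 = 6.2 dB
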